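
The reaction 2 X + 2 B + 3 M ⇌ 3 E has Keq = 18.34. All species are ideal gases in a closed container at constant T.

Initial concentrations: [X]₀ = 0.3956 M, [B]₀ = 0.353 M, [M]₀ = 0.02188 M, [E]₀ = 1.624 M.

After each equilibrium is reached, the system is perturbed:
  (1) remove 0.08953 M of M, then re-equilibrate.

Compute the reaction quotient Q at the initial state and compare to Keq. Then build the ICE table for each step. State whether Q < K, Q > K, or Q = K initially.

Q₀ = 2.0968e+07 vs Keq = 18.34 ⇒ Q>K, reverse
Step 1:
                    X           B           M           E
  init         0.3956       0.353     0.02188       1.624
  Δ            0.3772      0.3772      0.5658     -0.5658
  eq           0.7728      0.7302      0.5877       1.058
  solve Keq expr → x = -0.1886; check Q = 18.34
Then remove 0.08953 M of M.
Step 2:
                    X           B           M           E
  init         0.7728      0.7302      0.4981       1.058
  Δ           0.02717     0.02717     0.04075    -0.04075
  eq           0.7999      0.7573      0.5389       1.017
  solve Keq expr → x = -0.01358; check Q = 18.34

Q₀ = 2.0968e+07; Q > K (proceeds reverse)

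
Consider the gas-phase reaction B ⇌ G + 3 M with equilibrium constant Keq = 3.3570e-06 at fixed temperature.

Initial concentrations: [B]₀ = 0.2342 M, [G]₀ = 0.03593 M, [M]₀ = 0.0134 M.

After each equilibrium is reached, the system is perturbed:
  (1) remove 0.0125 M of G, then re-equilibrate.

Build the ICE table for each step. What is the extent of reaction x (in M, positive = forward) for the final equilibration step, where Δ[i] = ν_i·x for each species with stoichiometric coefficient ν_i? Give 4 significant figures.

Q₀ = 3.6913e-07 vs Keq = 3.3570e-06 ⇒ Q<K, forward
Step 1:
                    B           G           M
  init         0.2342     0.03593      0.0134
  Δ         -0.004444    0.004444     0.01333
  eq           0.2298     0.04037     0.02673
  solve Keq expr → x = 0.004444; check Q = 3.3570e-06
Then remove 0.0125 M of G.
Step 2:
                    B           G           M
  init         0.2298     0.02787     0.02673
  Δ         -0.001035    0.001035    0.003104
  eq           0.2287     0.02891     0.02984
  solve Keq expr → x = 0.001035; check Q = 3.3570e-06

x = 0.001035 M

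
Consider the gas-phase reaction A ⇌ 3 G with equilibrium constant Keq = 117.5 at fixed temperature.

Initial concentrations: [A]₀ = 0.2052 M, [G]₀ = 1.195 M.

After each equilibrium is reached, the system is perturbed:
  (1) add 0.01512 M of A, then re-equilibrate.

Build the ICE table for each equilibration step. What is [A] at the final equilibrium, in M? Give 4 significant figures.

Q₀ = 8.316 vs Keq = 117.5 ⇒ Q<K, forward
Step 1:
                    A           G
  Initial      0.2052       1.195
  Change      -0.1643      0.4928
  Equil       0.04092       1.688
  solve Keq expr → x = 0.1643; check Q = 117.5
Then add 0.01512 M of A.
Step 2:
                    A           G
  Initial     0.05604       1.688
  Change     -0.01236     0.03709
  Equil       0.04368       1.725
  solve Keq expr → x = 0.01236; check Q = 117.5

[A]_eq = 0.04368 M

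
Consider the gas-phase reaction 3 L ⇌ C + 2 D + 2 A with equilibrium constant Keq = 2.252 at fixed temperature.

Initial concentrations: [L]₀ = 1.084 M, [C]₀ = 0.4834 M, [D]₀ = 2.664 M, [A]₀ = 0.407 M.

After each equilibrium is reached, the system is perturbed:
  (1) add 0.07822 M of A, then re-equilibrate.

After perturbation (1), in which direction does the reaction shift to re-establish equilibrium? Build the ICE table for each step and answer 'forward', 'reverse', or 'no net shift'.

Q₀ = 0.4461 vs Keq = 2.252 ⇒ Q<K, forward
Step 1:
                   L          C          D          A
  Initial      1.084     0.4834      2.664      0.407
  Change     -0.2307     0.0769     0.1538     0.1538
  Equil       0.8533     0.5603      2.818     0.5608
  solve Keq expr → x = 0.0769; check Q = 2.252
Then add 0.07822 M of A.
Step 2:
                   L          C          D          A
  Initial     0.8533     0.5603      2.818      0.639
  Change      0.0393    -0.0131    -0.0262    -0.0262
  Equil       0.8926     0.5472      2.792     0.6128
  solve Keq expr → x = -0.0131; check Q = 2.252

Direction: reverse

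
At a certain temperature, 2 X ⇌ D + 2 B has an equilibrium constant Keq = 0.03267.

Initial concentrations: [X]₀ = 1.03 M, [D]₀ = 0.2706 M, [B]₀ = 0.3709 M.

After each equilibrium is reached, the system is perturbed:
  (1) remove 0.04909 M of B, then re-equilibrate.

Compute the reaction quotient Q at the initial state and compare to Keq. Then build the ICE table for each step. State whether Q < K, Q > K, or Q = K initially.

Q₀ = 0.03509; Q > K (proceeds reverse)

Q₀ = 0.03509 vs Keq = 0.03267 ⇒ Q>K, reverse
Step 1:
                    X           D           B
  init           1.03      0.2706      0.3709
  Δ          0.007726   -0.003863   -0.007726
  eq            1.038      0.2667      0.3632
  solve Keq expr → x = -0.003863; check Q = 0.03267
Then remove 0.04909 M of B.
Step 2:
                    X           D           B
  init          1.038      0.2667      0.3141
  Δ          -0.02944     0.01472     0.02944
  eq            1.008      0.2815      0.3435
  solve Keq expr → x = 0.01472; check Q = 0.03267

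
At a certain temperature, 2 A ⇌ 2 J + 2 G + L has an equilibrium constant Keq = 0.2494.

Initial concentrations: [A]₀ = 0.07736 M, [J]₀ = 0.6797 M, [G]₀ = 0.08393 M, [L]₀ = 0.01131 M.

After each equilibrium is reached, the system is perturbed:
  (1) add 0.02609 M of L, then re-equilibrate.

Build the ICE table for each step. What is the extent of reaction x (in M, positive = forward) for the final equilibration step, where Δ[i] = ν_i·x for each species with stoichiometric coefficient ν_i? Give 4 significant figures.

Q₀ = 0.00615 vs Keq = 0.2494 ⇒ Q<K, forward
Step 1:
                  A         J         G         L
  Initial   0.07736    0.6797   0.08393   0.01131
  Change    -0.0437    0.0437    0.0437   0.02185
  Equil     0.03366    0.7234    0.1276   0.03316
  solve Keq expr → x = 0.02185; check Q = 0.2494
Then add 0.02609 M of L.
Step 2:
                  A         J         G         L
  Initial   0.03366    0.7234    0.1276   0.05925
  Change   0.007122 -0.007122 -0.007122 -0.003561
  Equil     0.04079    0.7163    0.1205   0.05569
  solve Keq expr → x = -0.003561; check Q = 0.2494

x = -0.003561 M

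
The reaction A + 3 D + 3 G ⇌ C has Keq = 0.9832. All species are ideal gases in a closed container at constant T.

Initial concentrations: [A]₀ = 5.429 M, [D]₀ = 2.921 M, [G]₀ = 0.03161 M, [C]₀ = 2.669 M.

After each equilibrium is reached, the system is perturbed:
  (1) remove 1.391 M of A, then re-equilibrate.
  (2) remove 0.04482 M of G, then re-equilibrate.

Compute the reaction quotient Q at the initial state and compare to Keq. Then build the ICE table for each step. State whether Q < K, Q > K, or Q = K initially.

Q₀ = 624.5; Q > K (proceeds reverse)

Q₀ = 624.5 vs Keq = 0.9832 ⇒ Q>K, reverse
Step 1:
                   A          D          G          C
  init         5.429      2.921    0.03161      2.669
  Δ          0.07261     0.2178     0.2178   -0.07261
  eq           5.502      3.139     0.2494      2.596
  solve Keq expr → x = -0.07261; check Q = 0.9832
Then remove 1.391 M of A.
Step 2:
                   A          D          G          C
  init         4.111      3.139     0.2494      2.596
  Δ         0.007671    0.02301    0.02301  -0.007671
  eq           4.118      3.162     0.2725      2.589
  solve Keq expr → x = -0.007671; check Q = 0.9832
Then remove 0.04482 M of G.
Step 3:
                   A          D          G          C
  init         4.118      3.162     0.2276      2.589
  Δ          0.01353     0.0406     0.0406   -0.01353
  eq           4.132      3.202     0.2682      2.575
  solve Keq expr → x = -0.01353; check Q = 0.9832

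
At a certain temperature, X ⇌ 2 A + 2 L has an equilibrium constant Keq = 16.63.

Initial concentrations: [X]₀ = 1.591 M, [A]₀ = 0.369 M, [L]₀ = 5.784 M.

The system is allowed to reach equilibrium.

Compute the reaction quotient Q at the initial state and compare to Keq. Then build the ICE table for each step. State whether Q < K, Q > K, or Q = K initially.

Q₀ = 2.863 vs Keq = 16.63 ⇒ Q<K, forward
Step 1:
                    X           A           L
  Initial       1.591       0.369       5.784
  Change      -0.2035      0.4069      0.4069
  Equil         1.388      0.7759       6.191
  solve Keq expr → x = 0.2035; check Q = 16.63

Q₀ = 2.863; Q < K (proceeds forward)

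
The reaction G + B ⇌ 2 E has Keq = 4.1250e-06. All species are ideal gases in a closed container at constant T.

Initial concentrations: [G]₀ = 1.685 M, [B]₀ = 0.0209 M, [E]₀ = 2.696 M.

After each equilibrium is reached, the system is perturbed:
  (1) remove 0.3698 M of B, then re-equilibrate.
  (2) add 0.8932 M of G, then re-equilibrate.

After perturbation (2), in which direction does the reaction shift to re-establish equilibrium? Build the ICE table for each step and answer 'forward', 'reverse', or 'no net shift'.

Direction: forward

Q₀ = 206.4 vs Keq = 4.1250e-06 ⇒ Q>K, reverse
Step 1:
                   G          B          E
  init         1.685     0.0209      2.696
  Δ            1.346      1.346     -2.692
  eq           3.031      1.367   0.004134
  solve Keq expr → x = -1.346; check Q = 4.1250e-06
Then remove 0.3698 M of B.
Step 2:
                   G          B          E
  init         3.031      0.997   0.004134
  Δ       3.0126e-04 3.0126e-04 -6.0252e-04
  eq           3.031     0.9973   0.003531
  solve Keq expr → x = -3.0126e-04; check Q = 4.1250e-06
Then add 0.8932 M of G.
Step 3:
                   G          B          E
  init         3.924     0.9973   0.003531
  Δ       -2.4306e-04 -2.4306e-04 4.8613e-04
  eq           3.924     0.9971   0.004017
  solve Keq expr → x = 2.4306e-04; check Q = 4.1250e-06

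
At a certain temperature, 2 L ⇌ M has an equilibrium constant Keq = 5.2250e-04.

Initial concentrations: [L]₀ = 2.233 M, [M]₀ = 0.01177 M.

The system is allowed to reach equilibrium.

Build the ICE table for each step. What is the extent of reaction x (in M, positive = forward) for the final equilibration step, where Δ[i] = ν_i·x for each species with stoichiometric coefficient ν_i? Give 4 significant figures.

x = -0.009122 M

Q₀ = 0.00236 vs Keq = 5.2250e-04 ⇒ Q>K, reverse
Step 1:
                  L         M
  init        2.233   0.01177
  Δ         0.01824 -0.009122
  eq          2.251  0.002648
  solve Keq expr → x = -0.009122; check Q = 5.2250e-04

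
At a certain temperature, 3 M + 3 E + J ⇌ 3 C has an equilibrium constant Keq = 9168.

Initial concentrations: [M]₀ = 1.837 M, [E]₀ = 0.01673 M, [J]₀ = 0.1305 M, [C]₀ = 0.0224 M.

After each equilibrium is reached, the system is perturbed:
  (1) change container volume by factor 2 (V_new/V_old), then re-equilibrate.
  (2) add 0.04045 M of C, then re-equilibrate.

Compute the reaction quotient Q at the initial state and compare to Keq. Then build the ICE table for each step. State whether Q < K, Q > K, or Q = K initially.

Q₀ = 2.967; Q < K (proceeds forward)

Q₀ = 2.967 vs Keq = 9168 ⇒ Q<K, forward
Step 1:
                    M           E           J           C
  Initial       1.837     0.01673      0.1305      0.0224
  Change     -0.01478    -0.01478   -0.004928     0.01478
  Equil         1.822    0.001947      0.1256     0.03718
  solve Keq expr → x = 0.004928; check Q = 9168
Then change container volume by factor 2 (V_new/V_old).
Step 2:
                    M           E           J           C
  Initial      0.9111  9.7348e-04     0.06279     0.01859
  Change       0.0013      0.0013  4.3320e-04     -0.0013
  Equil        0.9124    0.002273     0.06322     0.01729
  solve Keq expr → x = -4.3320e-04; check Q = 9168
Then add 0.04045 M of C.
Step 3:
                    M           E           J           C
  Initial      0.9124    0.002273     0.06322     0.05774
  Change     0.004619    0.004619     0.00154   -0.004619
  Equil         0.917    0.006892     0.06476     0.05312
  solve Keq expr → x = -0.00154; check Q = 9168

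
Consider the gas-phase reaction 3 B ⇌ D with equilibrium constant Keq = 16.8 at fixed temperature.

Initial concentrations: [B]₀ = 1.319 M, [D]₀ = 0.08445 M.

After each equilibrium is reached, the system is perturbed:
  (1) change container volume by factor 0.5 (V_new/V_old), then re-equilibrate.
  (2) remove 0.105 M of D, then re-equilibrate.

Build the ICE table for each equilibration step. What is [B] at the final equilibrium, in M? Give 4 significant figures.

[B]_eq = 0.3657 M

Q₀ = 0.0368 vs Keq = 16.8 ⇒ Q<K, forward
Step 1:
                  B         D
  init        1.319   0.08445
  Δ          -1.025    0.3417
  eq         0.2938    0.4262
  solve Keq expr → x = 0.3417; check Q = 16.8
Then change container volume by factor 0.5 (V_new/V_old).
Step 2:
                  B         D
  init       0.5877    0.8523
  Δ         -0.2077   0.06923
  eq           0.38    0.9216
  solve Keq expr → x = 0.06923; check Q = 16.8
Then remove 0.105 M of D.
Step 3:
                  B         D
  init         0.38    0.8166
  Δ        -0.01431  0.004769
  eq         0.3657    0.8213
  solve Keq expr → x = 0.004769; check Q = 16.8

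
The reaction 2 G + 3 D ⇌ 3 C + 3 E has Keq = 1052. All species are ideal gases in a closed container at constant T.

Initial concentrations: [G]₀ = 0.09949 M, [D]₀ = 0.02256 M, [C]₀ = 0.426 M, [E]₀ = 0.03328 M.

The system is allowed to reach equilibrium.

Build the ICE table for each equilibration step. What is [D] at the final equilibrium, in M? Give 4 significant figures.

[D]_eq = 0.009814 M

Q₀ = 25.07 vs Keq = 1052 ⇒ Q<K, forward
Step 1:
                  G         D         C         E
  I         0.09949   0.02256     0.426   0.03328
  C       -0.008497  -0.01275   0.01275   0.01275
  E         0.09099  0.009814    0.4387   0.04603
  solve Keq expr → x = 0.004249; check Q = 1052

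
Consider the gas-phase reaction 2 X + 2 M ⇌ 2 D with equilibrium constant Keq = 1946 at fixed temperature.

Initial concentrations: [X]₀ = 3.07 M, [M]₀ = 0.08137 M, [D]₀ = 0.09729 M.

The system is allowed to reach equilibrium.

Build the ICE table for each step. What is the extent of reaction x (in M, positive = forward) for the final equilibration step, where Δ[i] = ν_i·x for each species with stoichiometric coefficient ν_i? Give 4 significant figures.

x = 0.04001 M

Q₀ = 0.1517 vs Keq = 1946 ⇒ Q<K, forward
Step 1:
                   X          M          D
  I             3.07    0.08137    0.09729
  C         -0.08003   -0.08003    0.08003
  E             2.99   0.001344     0.1773
  solve Keq expr → x = 0.04001; check Q = 1946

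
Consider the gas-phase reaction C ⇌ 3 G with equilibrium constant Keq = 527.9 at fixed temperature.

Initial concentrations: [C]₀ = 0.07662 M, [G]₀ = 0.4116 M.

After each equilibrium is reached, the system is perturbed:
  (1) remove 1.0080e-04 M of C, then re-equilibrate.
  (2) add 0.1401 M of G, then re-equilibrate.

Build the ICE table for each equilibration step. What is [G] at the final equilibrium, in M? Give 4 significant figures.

[G]_eq = 0.7786 M

Q₀ = 0.9101 vs Keq = 527.9 ⇒ Q<K, forward
Step 1:
                   C          G
  Initial    0.07662     0.4116
  Change    -0.07612     0.2284
  Equil   4.9651e-04       0.64
  solve Keq expr → x = 0.07612; check Q = 527.9
Then remove 1.0080e-04 M of C.
Step 2:
                   C          G
  Initial 3.9571e-04       0.64
  Change  1.0010e-04 -3.0030e-04
  Equil   4.9581e-04     0.6397
  solve Keq expr → x = -1.0010e-04; check Q = 527.9
Then add 0.1401 M of G.
Step 3:
                   C          G
  Initial 4.9581e-04     0.7798
  Change  3.9822e-04  -0.001195
  Equil   8.9403e-04     0.7786
  solve Keq expr → x = -3.9822e-04; check Q = 527.9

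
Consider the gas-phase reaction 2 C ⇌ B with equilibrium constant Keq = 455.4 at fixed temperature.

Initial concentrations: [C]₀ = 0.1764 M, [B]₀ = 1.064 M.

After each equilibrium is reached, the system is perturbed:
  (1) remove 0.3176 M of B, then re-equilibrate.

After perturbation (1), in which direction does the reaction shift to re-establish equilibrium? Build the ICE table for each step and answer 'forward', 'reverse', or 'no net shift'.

Direction: forward

Q₀ = 34.19 vs Keq = 455.4 ⇒ Q<K, forward
Step 1:
                   C          B
  I           0.1764      1.064
  C          -0.1266    0.06332
  E          0.04975      1.127
  solve Keq expr → x = 0.06332; check Q = 455.4
Then remove 0.3176 M of B.
Step 2:
                   C          B
  I          0.04975     0.8097
  C         -0.00749   0.003745
  E          0.04226     0.8135
  solve Keq expr → x = 0.003745; check Q = 455.4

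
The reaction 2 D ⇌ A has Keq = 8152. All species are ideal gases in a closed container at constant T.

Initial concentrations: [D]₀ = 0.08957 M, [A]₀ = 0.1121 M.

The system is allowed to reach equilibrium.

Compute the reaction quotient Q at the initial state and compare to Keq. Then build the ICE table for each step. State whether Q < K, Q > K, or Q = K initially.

Q₀ = 13.97 vs Keq = 8152 ⇒ Q<K, forward
Step 1:
                   D          A
  init       0.08957     0.1121
  Δ         -0.08521    0.04261
  eq        0.004356     0.1547
  solve Keq expr → x = 0.04261; check Q = 8152

Q₀ = 13.97; Q < K (proceeds forward)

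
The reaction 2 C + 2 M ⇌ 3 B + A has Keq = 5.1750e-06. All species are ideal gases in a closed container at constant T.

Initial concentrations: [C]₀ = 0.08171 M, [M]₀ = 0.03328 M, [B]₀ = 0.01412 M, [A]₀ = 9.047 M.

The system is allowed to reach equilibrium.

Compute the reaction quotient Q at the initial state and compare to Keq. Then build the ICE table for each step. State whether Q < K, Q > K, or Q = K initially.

Q₀ = 3.444 vs Keq = 5.1750e-06 ⇒ Q>K, reverse
Step 1:
                   C          M          B          A
  Initial    0.08171    0.03328    0.01412      9.047
  Change    0.009277   0.009277   -0.01392  -0.004638
  Equil      0.09099    0.04256 2.0473e-04      9.042
  solve Keq expr → x = -0.004638; check Q = 5.1750e-06

Q₀ = 3.444; Q > K (proceeds reverse)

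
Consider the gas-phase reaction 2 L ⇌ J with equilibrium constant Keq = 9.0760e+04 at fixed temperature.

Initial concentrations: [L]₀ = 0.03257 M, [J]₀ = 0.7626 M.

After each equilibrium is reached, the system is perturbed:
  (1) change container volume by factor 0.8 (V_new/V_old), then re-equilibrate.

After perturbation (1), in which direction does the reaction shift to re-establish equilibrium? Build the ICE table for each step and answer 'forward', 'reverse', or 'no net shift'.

Direction: forward

Q₀ = 718.9 vs Keq = 9.0760e+04 ⇒ Q<K, forward
Step 1:
                  L         J
  Initial   0.03257    0.7626
  Change   -0.02964   0.01482
  Equil    0.002927    0.7774
  solve Keq expr → x = 0.01482; check Q = 9.0760e+04
Then change container volume by factor 0.8 (V_new/V_old).
Step 2:
                  L         J
  Initial  0.003658    0.9718
  Change  -3.8590e-04 1.9295e-04
  Equil    0.003272     0.972
  solve Keq expr → x = 1.9295e-04; check Q = 9.0760e+04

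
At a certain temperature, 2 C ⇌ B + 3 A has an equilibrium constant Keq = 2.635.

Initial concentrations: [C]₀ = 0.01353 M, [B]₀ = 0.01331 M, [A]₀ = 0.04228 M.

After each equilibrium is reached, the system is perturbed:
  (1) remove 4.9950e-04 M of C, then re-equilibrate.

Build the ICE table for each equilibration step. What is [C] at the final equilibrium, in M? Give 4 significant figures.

Q₀ = 0.005495 vs Keq = 2.635 ⇒ Q<K, forward
Step 1:
                  C         B         A
  init      0.01353   0.01331   0.04228
  Δ        -0.01225  0.006124   0.01837
  eq       0.001283   0.01943   0.06065
  solve Keq expr → x = 0.006124; check Q = 2.635
Then remove 4.9950e-04 M of C.
Step 2:
                  C         B         A
  init    7.8325e-04   0.01943   0.06065
  Δ       4.6958e-04 -2.3479e-04 -7.0437e-04
  eq       0.001253    0.0192   0.05995
  solve Keq expr → x = -2.3479e-04; check Q = 2.635

[C]_eq = 0.001253 M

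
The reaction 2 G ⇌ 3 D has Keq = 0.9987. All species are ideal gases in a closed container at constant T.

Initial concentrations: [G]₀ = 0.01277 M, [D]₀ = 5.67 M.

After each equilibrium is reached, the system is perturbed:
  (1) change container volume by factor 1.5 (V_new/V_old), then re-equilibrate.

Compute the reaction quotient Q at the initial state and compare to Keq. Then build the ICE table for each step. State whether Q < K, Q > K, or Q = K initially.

Q₀ = 1.1178e+06; Q > K (proceeds reverse)

Q₀ = 1.1178e+06 vs Keq = 0.9987 ⇒ Q>K, reverse
Step 1:
                   G          D
  init       0.01277       5.67
  Δ            2.536     -3.805
  eq           2.549      1.865
  solve Keq expr → x = -1.268; check Q = 0.9987
Then change container volume by factor 1.5 (V_new/V_old).
Step 2:
                   G          D
  init         1.699      1.244
  Δ         -0.08722     0.1308
  eq           1.612      1.374
  solve Keq expr → x = 0.04361; check Q = 0.9987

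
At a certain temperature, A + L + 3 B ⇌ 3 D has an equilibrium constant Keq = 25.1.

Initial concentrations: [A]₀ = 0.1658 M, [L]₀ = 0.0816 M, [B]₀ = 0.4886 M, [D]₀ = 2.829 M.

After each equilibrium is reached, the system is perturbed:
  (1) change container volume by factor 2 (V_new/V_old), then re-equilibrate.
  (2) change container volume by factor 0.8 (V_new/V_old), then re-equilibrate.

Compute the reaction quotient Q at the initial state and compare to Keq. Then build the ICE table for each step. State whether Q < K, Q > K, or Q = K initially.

Q₀ = 1.4347e+04; Q > K (proceeds reverse)

Q₀ = 1.4347e+04 vs Keq = 25.1 ⇒ Q>K, reverse
Step 1:
                  A         L         B         D
  Initial    0.1658    0.0816    0.4886     2.829
  Change     0.2686    0.2686    0.8058   -0.8058
  Equil      0.4344    0.3502     1.294     2.023
  solve Keq expr → x = -0.2686; check Q = 25.1
Then change container volume by factor 2 (V_new/V_old).
Step 2:
                  A         L         B         D
  Initial    0.2172    0.1751    0.6472     1.012
  Change    0.04405   0.04405    0.1321   -0.1321
  Equil      0.2612    0.2191    0.7793    0.8795
  solve Keq expr → x = -0.04405; check Q = 25.1
Then change container volume by factor 0.8 (V_new/V_old).
Step 3:
                  A         L         B         D
  Initial    0.3266    0.2739    0.9742     1.099
  Change   -0.01827  -0.01827  -0.05481   0.05481
  Equil      0.3083    0.2557    0.9194     1.154
  solve Keq expr → x = 0.01827; check Q = 25.1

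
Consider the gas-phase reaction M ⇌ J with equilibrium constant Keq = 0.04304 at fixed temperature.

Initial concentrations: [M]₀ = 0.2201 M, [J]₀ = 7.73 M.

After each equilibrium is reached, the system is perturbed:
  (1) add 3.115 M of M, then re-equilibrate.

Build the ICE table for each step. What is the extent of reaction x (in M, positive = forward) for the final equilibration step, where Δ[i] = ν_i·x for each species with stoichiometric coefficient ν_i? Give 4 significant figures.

x = 0.1285 M

Q₀ = 35.12 vs Keq = 0.04304 ⇒ Q>K, reverse
Step 1:
                   M          J
  Initial     0.2201       7.73
  Change       7.402     -7.402
  Equil        7.622     0.3281
  solve Keq expr → x = -7.402; check Q = 0.04304
Then add 3.115 M of M.
Step 2:
                   M          J
  Initial      10.74     0.3281
  Change     -0.1285     0.1285
  Equil        10.61     0.4566
  solve Keq expr → x = 0.1285; check Q = 0.04304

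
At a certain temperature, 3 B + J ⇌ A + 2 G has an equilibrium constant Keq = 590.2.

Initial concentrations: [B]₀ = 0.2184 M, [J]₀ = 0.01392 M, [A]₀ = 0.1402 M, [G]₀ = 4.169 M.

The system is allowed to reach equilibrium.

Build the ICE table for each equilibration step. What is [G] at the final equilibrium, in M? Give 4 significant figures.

[G]_eq = 4.078 M

Q₀ = 1.6804e+04 vs Keq = 590.2 ⇒ Q>K, reverse
Step 1:
                   B          J          A          G
  I           0.2184    0.01392     0.1402      4.169
  C           0.1368    0.04559   -0.04559   -0.09117
  E           0.3552    0.05951    0.09461      4.078
  solve Keq expr → x = -0.04559; check Q = 590.2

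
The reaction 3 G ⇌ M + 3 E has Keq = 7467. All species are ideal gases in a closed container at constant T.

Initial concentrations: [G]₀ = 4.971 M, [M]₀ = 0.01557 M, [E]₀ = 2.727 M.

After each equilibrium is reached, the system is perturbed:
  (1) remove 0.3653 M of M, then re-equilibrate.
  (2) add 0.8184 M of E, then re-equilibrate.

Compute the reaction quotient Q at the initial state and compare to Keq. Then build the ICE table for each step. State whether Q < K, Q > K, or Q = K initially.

Q₀ = 0.00257 vs Keq = 7467 ⇒ Q<K, forward
Step 1:
                    G           M           E
  Initial       4.971     0.01557       2.727
  Change       -4.542       1.514       4.542
  Equil        0.4285        1.53       7.269
  solve Keq expr → x = 1.514; check Q = 7467
Then remove 0.3653 M of M.
Step 2:
                    G           M           E
  Initial      0.4285       1.164       7.269
  Change     -0.03414     0.01138     0.03414
  Equil        0.3944       1.176       7.304
  solve Keq expr → x = 0.01138; check Q = 7467
Then add 0.8184 M of E.
Step 3:
                    G           M           E
  Initial      0.3944       1.176       8.122
  Change      0.04035    -0.01345    -0.04035
  Equil        0.4347       1.162       8.082
  solve Keq expr → x = -0.01345; check Q = 7467

Q₀ = 0.00257; Q < K (proceeds forward)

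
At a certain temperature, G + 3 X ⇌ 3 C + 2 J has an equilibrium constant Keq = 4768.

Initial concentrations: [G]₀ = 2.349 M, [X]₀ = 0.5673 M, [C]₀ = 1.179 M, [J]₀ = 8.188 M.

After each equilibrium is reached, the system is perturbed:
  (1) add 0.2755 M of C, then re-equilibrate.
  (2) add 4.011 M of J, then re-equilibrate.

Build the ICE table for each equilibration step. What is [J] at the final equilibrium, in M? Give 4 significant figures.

Q₀ = 256.2 vs Keq = 4768 ⇒ Q<K, forward
Step 1:
                    G           X           C           J
  init          2.349      0.5673       1.179       8.188
  Δ          -0.09737     -0.2921      0.2921      0.1947
  eq            2.252      0.2752       1.471       8.383
  solve Keq expr → x = 0.09737; check Q = 4768
Then add 0.2755 M of C.
Step 2:
                    G           X           C           J
  init          2.252      0.2752       1.747       8.383
  Δ           0.01409     0.04226    -0.04226    -0.02817
  eq            2.266      0.3174       1.704       8.355
  solve Keq expr → x = -0.01409; check Q = 4768
Then add 4.011 M of J.
Step 3:
                    G           X           C           J
  init          2.266      0.3174       1.704       12.37
  Δ           0.02479     0.07437    -0.07437    -0.04958
  eq            2.291      0.3918        1.63       12.32
  solve Keq expr → x = -0.02479; check Q = 4768

[J]_eq = 12.32 M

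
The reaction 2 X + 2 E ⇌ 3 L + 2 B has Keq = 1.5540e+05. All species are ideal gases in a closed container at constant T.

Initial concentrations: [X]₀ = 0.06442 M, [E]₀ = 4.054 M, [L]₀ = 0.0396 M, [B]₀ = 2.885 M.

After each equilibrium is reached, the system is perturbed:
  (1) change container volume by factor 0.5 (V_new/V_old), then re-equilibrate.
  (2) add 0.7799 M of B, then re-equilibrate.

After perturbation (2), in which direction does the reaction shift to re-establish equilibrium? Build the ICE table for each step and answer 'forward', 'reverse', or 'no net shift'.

Direction: reverse

Q₀ = 0.007578 vs Keq = 1.5540e+05 ⇒ Q<K, forward
Step 1:
                    X           E           L           B
  I           0.06442       4.054      0.0396       2.885
  C          -0.06433    -0.06433     0.09649     0.06433
  E        9.4144e-05        3.99      0.1361       2.949
  solve Keq expr → x = 0.03216; check Q = 1.5540e+05
Then change container volume by factor 0.5 (V_new/V_old).
Step 2:
                    X           E           L           B
  I        1.8829e-04       7.979      0.2722       5.899
  C        7.7814e-05  7.7814e-05 -1.1672e-04 -7.7814e-05
  E        2.6610e-04       7.979      0.2721       5.899
  solve Keq expr → x = -3.8907e-05; check Q = 1.5540e+05
Then add 0.7799 M of B.
Step 3:
                    X           E           L           B
  I        2.6610e-04       7.979      0.2721       6.678
  C        3.5093e-05  3.5093e-05 -5.2640e-05 -3.5093e-05
  E        3.0120e-04       7.979       0.272       6.678
  solve Keq expr → x = -1.7547e-05; check Q = 1.5540e+05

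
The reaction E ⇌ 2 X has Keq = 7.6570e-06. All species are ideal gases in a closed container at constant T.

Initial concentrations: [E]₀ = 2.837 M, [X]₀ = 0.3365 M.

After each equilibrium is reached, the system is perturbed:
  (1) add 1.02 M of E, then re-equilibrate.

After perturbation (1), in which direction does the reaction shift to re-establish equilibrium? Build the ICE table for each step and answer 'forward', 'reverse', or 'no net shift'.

Direction: forward

Q₀ = 0.03991 vs Keq = 7.6570e-06 ⇒ Q>K, reverse
Step 1:
                   E          X
  I            2.837     0.3365
  C           0.1659    -0.3317
  E            3.003   0.004795
  solve Keq expr → x = -0.1659; check Q = 7.6570e-06
Then add 1.02 M of E.
Step 2:
                   E          X
  I            4.023   0.004795
  C       -3.7735e-04 7.5470e-04
  E            4.022    0.00555
  solve Keq expr → x = 3.7735e-04; check Q = 7.6570e-06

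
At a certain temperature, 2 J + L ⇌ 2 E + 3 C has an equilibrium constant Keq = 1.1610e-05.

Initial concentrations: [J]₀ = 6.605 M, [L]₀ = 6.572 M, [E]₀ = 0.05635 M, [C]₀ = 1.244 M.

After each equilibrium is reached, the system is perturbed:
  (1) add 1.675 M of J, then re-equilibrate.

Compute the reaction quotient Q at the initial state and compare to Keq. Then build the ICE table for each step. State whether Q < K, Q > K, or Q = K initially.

Q₀ = 2.1321e-05 vs Keq = 1.1610e-05 ⇒ Q>K, reverse
Step 1:
                   J          L          E          C
  Initial      6.605      6.572    0.05635      1.244
  Change     0.01361   0.006806   -0.01361   -0.02042
  Equil        6.619      6.579    0.04274      1.224
  solve Keq expr → x = -0.006806; check Q = 1.1610e-05
Then add 1.675 M of J.
Step 2:
                   J          L          E          C
  Initial      8.294      6.579    0.04274      1.224
  Change   -0.009785  -0.004892   0.009785    0.01468
  Equil        8.284      6.574    0.05252      1.238
  solve Keq expr → x = 0.004892; check Q = 1.1610e-05

Q₀ = 2.1321e-05; Q > K (proceeds reverse)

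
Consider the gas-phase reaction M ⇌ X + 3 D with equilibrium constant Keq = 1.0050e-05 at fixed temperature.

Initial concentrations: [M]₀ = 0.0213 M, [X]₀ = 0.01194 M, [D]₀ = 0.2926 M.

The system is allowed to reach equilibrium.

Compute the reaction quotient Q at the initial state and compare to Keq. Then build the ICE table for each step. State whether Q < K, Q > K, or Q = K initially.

Q₀ = 0.01404 vs Keq = 1.0050e-05 ⇒ Q>K, reverse
Step 1:
                  M         X         D
  I          0.0213   0.01194    0.2926
  C         0.01192  -0.01192  -0.03576
  E         0.03322 1.9705e-05    0.2568
  solve Keq expr → x = -0.01192; check Q = 1.0050e-05

Q₀ = 0.01404; Q > K (proceeds reverse)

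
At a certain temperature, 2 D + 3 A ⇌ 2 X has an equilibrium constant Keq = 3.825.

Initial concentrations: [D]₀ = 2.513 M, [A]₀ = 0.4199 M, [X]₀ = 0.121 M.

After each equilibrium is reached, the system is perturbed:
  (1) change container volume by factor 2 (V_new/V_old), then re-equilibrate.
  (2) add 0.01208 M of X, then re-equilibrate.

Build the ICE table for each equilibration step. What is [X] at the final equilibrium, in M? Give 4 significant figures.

[X]_eq = 0.1207 M

Q₀ = 0.03131 vs Keq = 3.825 ⇒ Q<K, forward
Step 1:
                    D           A           X
  Initial       2.513      0.4199       0.121
  Change       -0.173     -0.2595       0.173
  Equil          2.34      0.1604       0.294
  solve Keq expr → x = 0.0865; check Q = 3.825
Then change container volume by factor 2 (V_new/V_old).
Step 2:
                    D           A           X
  Initial        1.17      0.0802       0.147
  Change      0.03436     0.05154    -0.03436
  Equil         1.204      0.1317      0.1126
  solve Keq expr → x = -0.01718; check Q = 3.825
Then add 0.01208 M of X.
Step 3:
                    D           A           X
  Initial       1.204      0.1317      0.1247
  Change     0.003967     0.00595   -0.003967
  Equil         1.208      0.1377      0.1207
  solve Keq expr → x = -0.001983; check Q = 3.825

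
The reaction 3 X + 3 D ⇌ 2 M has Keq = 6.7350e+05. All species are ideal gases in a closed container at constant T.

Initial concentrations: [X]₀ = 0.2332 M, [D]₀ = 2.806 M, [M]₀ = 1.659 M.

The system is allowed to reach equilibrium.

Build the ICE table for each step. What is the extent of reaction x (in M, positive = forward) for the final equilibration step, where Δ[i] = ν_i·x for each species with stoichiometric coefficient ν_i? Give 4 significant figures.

Q₀ = 9.823 vs Keq = 6.7350e+05 ⇒ Q<K, forward
Step 1:
                   X          D          M
  I           0.2332      2.806      1.659
  C          -0.2266    -0.2266     0.1511
  E         0.006569      2.579       1.81
  solve Keq expr → x = 0.07554; check Q = 6.7350e+05

x = 0.07554 M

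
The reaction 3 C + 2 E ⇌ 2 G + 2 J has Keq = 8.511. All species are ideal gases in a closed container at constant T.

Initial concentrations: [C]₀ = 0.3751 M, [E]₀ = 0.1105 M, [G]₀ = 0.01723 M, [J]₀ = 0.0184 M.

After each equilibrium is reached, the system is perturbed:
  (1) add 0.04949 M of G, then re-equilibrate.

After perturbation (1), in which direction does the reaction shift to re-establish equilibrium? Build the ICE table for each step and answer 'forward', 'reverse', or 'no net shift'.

Direction: reverse

Q₀ = 1.5597e-04 vs Keq = 8.511 ⇒ Q<K, forward
Step 1:
                  C         E         G         J
  I          0.3751    0.1105   0.01723    0.0184
  C         -0.1243  -0.08285   0.08285   0.08285
  E          0.2508   0.02765    0.1001    0.1012
  solve Keq expr → x = 0.04142; check Q = 8.511
Then add 0.04949 M of G.
Step 2:
                  C         E         G         J
  I          0.2508   0.02765    0.1496    0.1012
  C         0.01036   0.00691  -0.00691  -0.00691
  E          0.2612   0.03456    0.1427   0.09434
  solve Keq expr → x = -0.003455; check Q = 8.511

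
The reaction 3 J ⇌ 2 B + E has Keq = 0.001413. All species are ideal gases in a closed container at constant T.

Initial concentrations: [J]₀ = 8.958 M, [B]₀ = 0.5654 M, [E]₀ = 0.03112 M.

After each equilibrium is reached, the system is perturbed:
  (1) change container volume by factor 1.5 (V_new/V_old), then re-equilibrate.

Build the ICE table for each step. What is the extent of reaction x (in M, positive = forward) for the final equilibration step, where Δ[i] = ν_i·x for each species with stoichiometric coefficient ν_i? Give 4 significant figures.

Q₀ = 1.3839e-05 vs Keq = 0.001413 ⇒ Q<K, forward
Step 1:
                  J         B         E
  Initial     8.958    0.5654   0.03112
  Change      -1.11    0.7398    0.3699
  Equil       7.848     1.305     0.401
  solve Keq expr → x = 0.3699; check Q = 0.001413
Then change container volume by factor 1.5 (V_new/V_old).
Step 2:
                  J         B         E
  Initial     5.232    0.8701    0.2673
  Change          0         0         0
  Equil       5.232    0.8701    0.2673
  solve Keq expr → x = 0; check Q = 0.001413

x = 0 M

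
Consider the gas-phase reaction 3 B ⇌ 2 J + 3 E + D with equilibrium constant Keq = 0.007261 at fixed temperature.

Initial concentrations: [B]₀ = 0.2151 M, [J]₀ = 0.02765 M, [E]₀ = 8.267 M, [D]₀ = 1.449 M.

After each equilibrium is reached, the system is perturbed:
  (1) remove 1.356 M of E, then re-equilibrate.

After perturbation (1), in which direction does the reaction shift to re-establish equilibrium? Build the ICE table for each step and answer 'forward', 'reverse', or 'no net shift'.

Q₀ = 62.89 vs Keq = 0.007261 ⇒ Q>K, reverse
Step 1:
                   B          J          E          D
  I           0.2151    0.02765      8.267      1.449
  C          0.04089   -0.02726   -0.04089   -0.01363
  E            0.256 3.9044e-04      8.226      1.435
  solve Keq expr → x = -0.01363; check Q = 0.007261
Then remove 1.356 M of E.
Step 2:
                   B          J          E          D
  I            0.256 3.9044e-04       6.87      1.435
  C       -1.8083e-04 1.2055e-04 1.8083e-04 6.0276e-05
  E           0.2558 5.1100e-04       6.87      1.435
  solve Keq expr → x = 6.0276e-05; check Q = 0.007261

Direction: forward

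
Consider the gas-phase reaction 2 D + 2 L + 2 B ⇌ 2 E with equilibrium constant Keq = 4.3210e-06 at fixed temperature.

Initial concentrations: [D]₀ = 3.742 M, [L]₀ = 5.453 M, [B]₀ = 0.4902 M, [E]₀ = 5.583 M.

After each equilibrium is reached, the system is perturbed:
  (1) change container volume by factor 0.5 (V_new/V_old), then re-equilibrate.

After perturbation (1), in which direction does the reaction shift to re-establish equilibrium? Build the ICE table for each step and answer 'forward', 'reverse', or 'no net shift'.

Direction: forward

Q₀ = 0.3115 vs Keq = 4.3210e-06 ⇒ Q>K, reverse
Step 1:
                  D         L         B         E
  Initial     3.742     5.453    0.4902     5.583
  Change       4.67      4.67      4.67     -4.67
  Equil       8.412     10.12      5.16    0.9133
  solve Keq expr → x = -2.335; check Q = 4.3210e-06
Then change container volume by factor 0.5 (V_new/V_old).
Step 2:
                  D         L         B         E
  Initial     16.82     20.25     10.32     1.827
  Change     -2.405    -2.405    -2.405     2.405
  Equil       14.42     17.84     7.915     4.232
  solve Keq expr → x = 1.203; check Q = 4.3210e-06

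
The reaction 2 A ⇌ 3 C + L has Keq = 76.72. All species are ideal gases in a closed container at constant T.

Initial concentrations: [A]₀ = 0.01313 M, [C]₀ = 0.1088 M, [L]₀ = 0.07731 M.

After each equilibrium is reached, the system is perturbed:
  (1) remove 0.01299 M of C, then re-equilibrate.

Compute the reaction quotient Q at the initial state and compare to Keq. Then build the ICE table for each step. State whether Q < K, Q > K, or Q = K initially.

Q₀ = 0.5776 vs Keq = 76.72 ⇒ Q<K, forward
Step 1:
                   A          C          L
  I          0.01313     0.1088    0.07731
  C         -0.01165    0.01748   0.005826
  E         0.001477     0.1263    0.08314
  solve Keq expr → x = 0.005826; check Q = 76.72
Then remove 0.01299 M of C.
Step 2:
                   A          C          L
  I         0.001477     0.1133    0.08314
  C       -2.1577e-04 3.2365e-04 1.0788e-04
  E         0.001261     0.1136    0.08324
  solve Keq expr → x = 1.0788e-04; check Q = 76.72

Q₀ = 0.5776; Q < K (proceeds forward)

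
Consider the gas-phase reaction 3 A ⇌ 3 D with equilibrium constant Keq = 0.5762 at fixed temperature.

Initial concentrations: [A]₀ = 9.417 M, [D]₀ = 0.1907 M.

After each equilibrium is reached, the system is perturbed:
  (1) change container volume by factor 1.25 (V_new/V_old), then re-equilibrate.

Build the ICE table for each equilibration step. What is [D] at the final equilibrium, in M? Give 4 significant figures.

[D]_eq = 3.491 M

Q₀ = 8.3045e-06 vs Keq = 0.5762 ⇒ Q<K, forward
Step 1:
                   A          D
  init         9.417     0.1907
  Δ           -4.173      4.173
  eq           5.244      4.364
  solve Keq expr → x = 1.391; check Q = 0.5762
Then change container volume by factor 1.25 (V_new/V_old).
Step 2:
                   A          D
  init         4.195      3.491
  Δ                0          0
  eq           4.195      3.491
  solve Keq expr → x = 0; check Q = 0.5762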